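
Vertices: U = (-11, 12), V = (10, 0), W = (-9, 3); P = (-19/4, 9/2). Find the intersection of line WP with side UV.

(-1/2, 6)

Barycentric coordinates of P with respect to UVW: (1/4, 1/4, 1/2).
On side UV the W-coordinate is zero; dropping P's W-weight 1/2 and renormalizing the remaining 1/4 : 1/4 gives weights 1/2, 1/2 on U, V.
Q = (1/2)·(-11, 12) + (1/2)·(10, 0) = (-1/2, 6).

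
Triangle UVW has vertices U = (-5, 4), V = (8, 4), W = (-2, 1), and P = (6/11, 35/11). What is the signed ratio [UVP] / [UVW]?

3/11

[UVW] = ½·((-5)·(4−1) + 8·(1−4) + (-2)·(4−4)) = ½·(-15 − 24 + 0) = -39/2.
[UVP] = ½·((-5)·(4−(35/11)) + 8·(35/11−4) + (6/11)·(4−4)) = ½·(-45/11 − 72/11 + 0) = -117/22, so the ratio is (-117/22)/(-39/2) = 3/11.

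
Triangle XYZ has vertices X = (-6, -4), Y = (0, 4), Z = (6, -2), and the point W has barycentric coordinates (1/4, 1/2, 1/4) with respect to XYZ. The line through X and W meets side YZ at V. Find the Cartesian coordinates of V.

Line XW meets YZ where the X-coordinate vanishes; zeroing W's X-weight and renormalizing leaves Y, Z-weights 1/2 : 1/4 → (2/3, 1/3).
So V = (2/3)·Y + (1/3)·Z = (2, 2).

(2, 2)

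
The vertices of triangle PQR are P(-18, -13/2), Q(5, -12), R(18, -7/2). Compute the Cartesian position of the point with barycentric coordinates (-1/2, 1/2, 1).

S = (-1/2)·P + (1/2)·Q + 1·R.
x-coordinate: (-1/2)·(-18) + (1/2)·5 + 1·18 = 59/2.
y-coordinate: (-1/2)·(-13/2) + (1/2)·(-12) + 1·(-7/2) = -25/4.

(59/2, -25/4)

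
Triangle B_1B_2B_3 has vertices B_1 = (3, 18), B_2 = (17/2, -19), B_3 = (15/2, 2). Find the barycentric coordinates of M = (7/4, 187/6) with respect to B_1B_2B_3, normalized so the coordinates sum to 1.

(7/6, -1/2, 1/3)

Signed area of the reference triangle: [B_1B_2B_3] = ½·(3·(-19−2) + (17/2)·(2−18) + (15/2)·(18−(-19))) = ½·(-63 − 136 + 555/2) = 157/4.
[MB_2B_3] = ½·((7/4)·(-19−2) + (17/2)·(2−(187/6)) + (15/2)·(187/6−(-19))) = ½·(-147/4 − 2975/12 + 1505/4) = 1099/24, so the B_1-coordinate is (1099/24)/(157/4) = 7/6.
[B_1MB_3] = ½·(3·(187/6−2) + (7/4)·(2−18) + (15/2)·(18−(187/6))) = ½·(175/2 − 28 − 395/4) = -157/8, so the B_2-coordinate is -1/2.
[B_1B_2M] = ½·(3·(-19−(187/6)) + (17/2)·(187/6−18) + (7/4)·(18−(-19))) = ½·(-301/2 + 1343/12 + 259/4) = 157/12, so the B_3-coordinate is 1/3.
Check: 7/6 − 1/2 + 1/3 = 1.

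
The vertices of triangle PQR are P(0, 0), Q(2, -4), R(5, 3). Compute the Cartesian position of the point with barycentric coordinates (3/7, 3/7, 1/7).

(11/7, -9/7)

S = (3/7)·P + (3/7)·Q + (1/7)·R.
x-coordinate: (3/7)·0 + (3/7)·2 + (1/7)·5 = 11/7.
y-coordinate: (3/7)·0 + (3/7)·(-4) + (1/7)·3 = -9/7.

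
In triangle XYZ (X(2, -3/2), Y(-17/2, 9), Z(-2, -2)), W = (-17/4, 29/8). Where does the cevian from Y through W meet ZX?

(0, -7/4)

Barycentric coordinates of W with respect to XYZ: (1/4, 1/2, 1/4).
On side ZX the Y-coordinate is zero; dropping W's Y-weight 1/2 and renormalizing the remaining 1/4 : 1/4 gives weights 1/2, 1/2 on Z, X.
V = (1/2)·(-2, -2) + (1/2)·(2, -3/2) = (0, -7/4).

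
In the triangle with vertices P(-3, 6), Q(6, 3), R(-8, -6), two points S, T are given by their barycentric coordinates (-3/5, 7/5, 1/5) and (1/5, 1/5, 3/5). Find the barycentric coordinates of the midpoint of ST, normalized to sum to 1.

(-1/5, 4/5, 2/5)

Since both coordinate triples sum to 1, the midpoint's barycentrics are the componentwise average.
(-3/5+1/5)/2 = -1/5; similarly 4/5 and 2/5.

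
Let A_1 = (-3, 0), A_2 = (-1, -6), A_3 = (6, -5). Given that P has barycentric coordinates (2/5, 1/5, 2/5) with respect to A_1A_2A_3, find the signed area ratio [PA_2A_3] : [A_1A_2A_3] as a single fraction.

The signed ratio [PA_2A_3]/[A_1A_2A_3] equals the barycentric coordinate of P at vertex A_1, which is 2/5.

2/5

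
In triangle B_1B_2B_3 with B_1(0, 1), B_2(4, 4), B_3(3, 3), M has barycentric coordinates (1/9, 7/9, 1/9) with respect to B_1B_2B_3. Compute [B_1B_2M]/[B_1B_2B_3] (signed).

The signed ratio [B_1B_2M]/[B_1B_2B_3] equals the barycentric coordinate of M at vertex B_3, which is 1/9.

1/9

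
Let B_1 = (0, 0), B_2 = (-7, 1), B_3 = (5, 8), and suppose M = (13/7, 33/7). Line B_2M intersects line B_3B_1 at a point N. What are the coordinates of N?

(10/3, 16/3)

Barycentric coordinates of M with respect to B_1B_2B_3: (2/7, 1/7, 4/7).
On side B_3B_1 the B_2-coordinate is zero; dropping M's B_2-weight 1/7 and renormalizing the remaining 4/7 : 2/7 gives weights 2/3, 1/3 on B_3, B_1.
N = (2/3)·(5, 8) + (1/3)·(0, 0) = (10/3, 16/3).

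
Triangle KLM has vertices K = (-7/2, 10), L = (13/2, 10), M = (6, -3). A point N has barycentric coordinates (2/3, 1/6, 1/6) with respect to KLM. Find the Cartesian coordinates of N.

N = (2/3)·K + (1/6)·L + (1/6)·M.
x-coordinate: (2/3)·(-7/2) + (1/6)·(13/2) + (1/6)·6 = -1/4.
y-coordinate: (2/3)·10 + (1/6)·10 + (1/6)·(-3) = 47/6.

(-1/4, 47/6)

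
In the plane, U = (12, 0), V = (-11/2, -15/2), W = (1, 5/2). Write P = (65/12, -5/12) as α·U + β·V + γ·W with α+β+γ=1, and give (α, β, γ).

Signed area of the reference triangle: [UVW] = ½·(12·(-15/2−(5/2)) + (-11/2)·(5/2−0) + 1·(0−(-15/2))) = ½·(-120 − 55/4 + 15/2) = -505/8.
[PVW] = ½·((65/12)·(-15/2−(5/2)) + (-11/2)·(5/2−(-5/12)) + 1·(-5/12−(-15/2))) = ½·(-325/6 − 385/24 + 85/12) = -505/16, so the U-coordinate is (-505/16)/(-505/8) = 1/2.
[UPW] = ½·(12·(-5/12−(5/2)) + (65/12)·(5/2−0) + 1·(0−(-5/12))) = ½·(-35 + 325/24 + 5/12) = -505/48, so the V-coordinate is 1/6.
[UVP] = ½·(12·(-15/2−(-5/12)) + (-11/2)·(-5/12−0) + (65/12)·(0−(-15/2))) = ½·(-85 + 55/24 + 325/8) = -505/24, so the W-coordinate is 1/3.
Check: 1/2 + 1/6 + 1/3 = 1.

(1/2, 1/6, 1/3)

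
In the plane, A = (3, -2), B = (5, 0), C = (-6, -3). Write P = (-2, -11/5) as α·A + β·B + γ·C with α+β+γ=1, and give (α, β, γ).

(1/5, 1/5, 3/5)

Signed area of the reference triangle: [ABC] = ½·(3·(0−(-3)) + 5·(-3−(-2)) + (-6)·(-2−0)) = ½·(9 − 5 + 12) = 8.
[PBC] = ½·((-2)·(0−(-3)) + 5·(-3−(-11/5)) + (-6)·(-11/5−0)) = ½·(-6 − 4 + 66/5) = 8/5, so the A-coordinate is (8/5)/8 = 1/5.
[APC] = ½·(3·(-11/5−(-3)) + (-2)·(-3−(-2)) + (-6)·(-2−(-11/5))) = ½·(12/5 + 2 − 6/5) = 8/5, so the B-coordinate is 1/5.
[ABP] = ½·(3·(0−(-11/5)) + 5·(-11/5−(-2)) + (-2)·(-2−0)) = ½·(33/5 − 1 + 4) = 24/5, so the C-coordinate is 3/5.
Check: 1/5 + 1/5 + 3/5 = 1.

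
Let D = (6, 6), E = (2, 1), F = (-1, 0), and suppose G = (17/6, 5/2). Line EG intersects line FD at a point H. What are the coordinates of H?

Barycentric coordinates of G with respect to DEF: (1/3, 1/2, 1/6).
On side FD the E-coordinate is zero; dropping G's E-weight 1/2 and renormalizing the remaining 1/6 : 1/3 gives weights 1/3, 2/3 on F, D.
H = (1/3)·(-1, 0) + (2/3)·(6, 6) = (11/3, 4).

(11/3, 4)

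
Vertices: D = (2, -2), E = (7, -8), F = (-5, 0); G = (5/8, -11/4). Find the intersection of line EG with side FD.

Barycentric coordinates of G with respect to DEF: (3/8, 1/4, 3/8).
On side FD the E-coordinate is zero; dropping G's E-weight 1/4 and renormalizing the remaining 3/8 : 3/8 gives weights 1/2, 1/2 on F, D.
H = (1/2)·(-5, 0) + (1/2)·(2, -2) = (-3/2, -1).

(-3/2, -1)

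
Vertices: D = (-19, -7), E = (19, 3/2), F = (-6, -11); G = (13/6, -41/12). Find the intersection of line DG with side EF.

Barycentric coordinates of G with respect to DEF: (1/3, 1/2, 1/6).
On side EF the D-coordinate is zero; dropping G's D-weight 1/3 and renormalizing the remaining 1/2 : 1/6 gives weights 3/4, 1/4 on E, F.
H = (3/4)·(19, 3/2) + (1/4)·(-6, -11) = (51/4, -13/8).

(51/4, -13/8)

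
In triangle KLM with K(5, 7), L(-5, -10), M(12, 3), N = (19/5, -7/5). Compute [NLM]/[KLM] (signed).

[KLM] = ½·(5·(-10−3) + (-5)·(3−7) + 12·(7−(-10))) = ½·(-65 + 20 + 204) = 159/2.
[NLM] = ½·((19/5)·(-10−3) + (-5)·(3−(-7/5)) + 12·(-7/5−(-10))) = ½·(-247/5 − 22 + 516/5) = 159/10, so the ratio is (159/10)/(159/2) = 1/5.

1/5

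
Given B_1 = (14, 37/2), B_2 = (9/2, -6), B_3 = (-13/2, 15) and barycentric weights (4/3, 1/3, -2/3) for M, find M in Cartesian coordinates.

M = (4/3)·B_1 + (1/3)·B_2 + (-2/3)·B_3.
x-coordinate: (4/3)·14 + (1/3)·(9/2) + (-2/3)·(-13/2) = 49/2.
y-coordinate: (4/3)·(37/2) + (1/3)·(-6) + (-2/3)·15 = 38/3.

(49/2, 38/3)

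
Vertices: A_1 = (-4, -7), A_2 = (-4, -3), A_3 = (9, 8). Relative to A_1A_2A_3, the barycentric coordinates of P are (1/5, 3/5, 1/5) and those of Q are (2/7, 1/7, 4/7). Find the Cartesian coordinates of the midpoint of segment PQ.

Barycentric coordinates of the midpoint are the average: (17/70, 13/35, 27/70).
Converting: (17/70)·A_1 + (13/35)·A_2 + (27/70)·A_3 = (71/70, 19/70).

(71/70, 19/70)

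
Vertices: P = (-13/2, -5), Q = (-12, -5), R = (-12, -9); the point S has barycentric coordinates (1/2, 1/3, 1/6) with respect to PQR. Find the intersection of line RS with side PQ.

Line RS meets PQ where the R-coordinate vanishes; zeroing S's R-weight and renormalizing leaves P, Q-weights 1/2 : 1/3 → (3/5, 2/5).
So T = (3/5)·P + (2/5)·Q = (-87/10, -5).

(-87/10, -5)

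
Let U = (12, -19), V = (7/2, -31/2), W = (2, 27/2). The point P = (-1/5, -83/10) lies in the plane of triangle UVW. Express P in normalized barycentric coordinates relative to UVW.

Signed area of the reference triangle: [UVW] = ½·(12·(-31/2−(27/2)) + (7/2)·(27/2−(-19)) + 2·(-19−(-31/2))) = ½·(-348 + 455/4 − 7) = -965/8.
[PVW] = ½·((-1/5)·(-31/2−(27/2)) + (7/2)·(27/2−(-83/10)) + 2·(-83/10−(-31/2))) = ½·(29/5 + 763/10 + 72/5) = 193/4, so the U-coordinate is (193/4)/(-965/8) = -2/5.
[UPW] = ½·(12·(-83/10−(27/2)) + (-1/5)·(27/2−(-19)) + 2·(-19−(-83/10))) = ½·(-1308/5 − 13/2 − 107/5) = -579/4, so the V-coordinate is 6/5.
[UVP] = ½·(12·(-31/2−(-83/10)) + (7/2)·(-83/10−(-19)) + (-1/5)·(-19−(-31/2))) = ½·(-432/5 + 749/20 + 7/10) = -193/8, so the W-coordinate is 1/5.
Check: -2/5 + 6/5 + 1/5 = 1.

(-2/5, 6/5, 1/5)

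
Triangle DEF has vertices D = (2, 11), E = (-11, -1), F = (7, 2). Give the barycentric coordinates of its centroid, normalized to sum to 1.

(1/3, 1/3, 1/3)

The centroid is the average of the vertices, so each weight is 1/3.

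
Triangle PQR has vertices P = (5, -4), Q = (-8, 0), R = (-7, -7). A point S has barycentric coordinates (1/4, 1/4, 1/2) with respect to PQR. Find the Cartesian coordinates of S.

(-17/4, -9/2)

S = (1/4)·P + (1/4)·Q + (1/2)·R.
x-coordinate: (1/4)·5 + (1/4)·(-8) + (1/2)·(-7) = -17/4.
y-coordinate: (1/4)·(-4) + (1/4)·0 + (1/2)·(-7) = -9/2.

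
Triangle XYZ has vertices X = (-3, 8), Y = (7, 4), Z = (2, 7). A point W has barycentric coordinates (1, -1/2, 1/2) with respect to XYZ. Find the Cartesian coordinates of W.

(-11/2, 19/2)

W = 1·X + (-1/2)·Y + (1/2)·Z.
x-coordinate: 1·(-3) + (-1/2)·7 + (1/2)·2 = -11/2.
y-coordinate: 1·8 + (-1/2)·4 + (1/2)·7 = 19/2.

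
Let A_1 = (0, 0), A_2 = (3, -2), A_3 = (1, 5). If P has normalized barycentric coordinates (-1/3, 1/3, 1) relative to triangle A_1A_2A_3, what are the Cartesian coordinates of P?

P = (-1/3)·A_1 + (1/3)·A_2 + 1·A_3.
x-coordinate: (-1/3)·0 + (1/3)·3 + 1·1 = 2.
y-coordinate: (-1/3)·0 + (1/3)·(-2) + 1·5 = 13/3.

(2, 13/3)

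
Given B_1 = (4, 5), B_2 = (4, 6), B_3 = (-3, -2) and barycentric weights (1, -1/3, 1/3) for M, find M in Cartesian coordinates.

M = 1·B_1 + (-1/3)·B_2 + (1/3)·B_3.
x-coordinate: 1·4 + (-1/3)·4 + (1/3)·(-3) = 5/3.
y-coordinate: 1·5 + (-1/3)·6 + (1/3)·(-2) = 7/3.

(5/3, 7/3)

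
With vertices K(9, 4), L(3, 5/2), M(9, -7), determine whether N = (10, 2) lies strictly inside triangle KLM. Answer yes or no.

no

Barycentric coordinates of N: (127/132, -1/6, 9/44).
The three coordinates are positive, negative, positive; a point is interior exactly when all three are positive.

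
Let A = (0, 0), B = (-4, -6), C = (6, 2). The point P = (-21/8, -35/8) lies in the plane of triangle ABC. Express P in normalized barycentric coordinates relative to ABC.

Signed area of the reference triangle: [ABC] = ½·(0·(-6−2) + (-4)·(2−0) + 6·(0−(-6))) = ½·(0 − 8 + 36) = 14.
[PBC] = ½·((-21/8)·(-6−2) + (-4)·(2−(-35/8)) + 6·(-35/8−(-6))) = ½·(21 − 51/2 + 39/4) = 21/8, so the A-coordinate is (21/8)/14 = 3/16.
[APC] = ½·(0·(-35/8−2) + (-21/8)·(2−0) + 6·(0−(-35/8))) = ½·(0 − 21/4 + 105/4) = 21/2, so the B-coordinate is 3/4.
[ABP] = ½·(0·(-6−(-35/8)) + (-4)·(-35/8−0) + (-21/8)·(0−(-6))) = ½·(0 + 35/2 − 63/4) = 7/8, so the C-coordinate is 1/16.

(3/16, 3/4, 1/16)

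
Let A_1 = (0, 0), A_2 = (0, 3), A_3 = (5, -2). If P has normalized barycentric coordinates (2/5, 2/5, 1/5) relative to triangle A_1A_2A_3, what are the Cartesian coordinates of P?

P = (2/5)·A_1 + (2/5)·A_2 + (1/5)·A_3.
x-coordinate: (2/5)·0 + (2/5)·0 + (1/5)·5 = 1.
y-coordinate: (2/5)·0 + (2/5)·3 + (1/5)·(-2) = 4/5.

(1, 4/5)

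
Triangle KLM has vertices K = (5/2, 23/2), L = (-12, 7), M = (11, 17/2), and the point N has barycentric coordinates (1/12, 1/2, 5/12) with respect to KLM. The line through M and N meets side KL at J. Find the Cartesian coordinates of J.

(-139/14, 107/14)

Line MN meets KL where the M-coordinate vanishes; zeroing N's M-weight and renormalizing leaves K, L-weights 1/12 : 1/2 → (1/7, 6/7).
So J = (1/7)·K + (6/7)·L = (-139/14, 107/14).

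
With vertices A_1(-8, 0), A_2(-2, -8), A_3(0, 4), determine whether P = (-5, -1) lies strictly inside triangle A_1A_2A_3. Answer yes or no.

yes

Barycentric coordinates of P: (25/44, 5/22, 9/44).
The three coordinates are positive, positive, positive; a point is interior exactly when all three are positive.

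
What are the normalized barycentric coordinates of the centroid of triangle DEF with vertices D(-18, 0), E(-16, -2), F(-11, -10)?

The centroid is the average of the vertices, so each weight is 1/3.

(1/3, 1/3, 1/3)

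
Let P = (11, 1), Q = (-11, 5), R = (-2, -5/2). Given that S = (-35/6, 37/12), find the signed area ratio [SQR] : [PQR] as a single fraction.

[PQR] = ½·(11·(5−(-5/2)) + (-11)·(-5/2−1) + (-2)·(1−5)) = ½·(165/2 + 77/2 + 8) = 129/2.
[SQR] = ½·((-35/6)·(5−(-5/2)) + (-11)·(-5/2−(37/12)) + (-2)·(37/12−5)) = ½·(-175/4 + 737/12 + 23/6) = 43/4, so the ratio is (43/4)/(129/2) = 1/6.

1/6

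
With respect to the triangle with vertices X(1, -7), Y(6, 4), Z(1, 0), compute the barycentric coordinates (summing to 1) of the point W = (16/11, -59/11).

Signed area of the reference triangle: [XYZ] = ½·(1·(4−0) + 6·(0−(-7)) + 1·(-7−4)) = ½·(4 + 42 − 11) = 35/2.
[WYZ] = ½·((16/11)·(4−0) + 6·(0−(-59/11)) + 1·(-59/11−4)) = ½·(64/11 + 354/11 − 103/11) = 315/22, so the X-coordinate is (315/22)/(35/2) = 9/11.
[XWZ] = ½·(1·(-59/11−0) + (16/11)·(0−(-7)) + 1·(-7−(-59/11))) = ½·(-59/11 + 112/11 − 18/11) = 35/22, so the Y-coordinate is 1/11.
[XYW] = ½·(1·(4−(-59/11)) + 6·(-59/11−(-7)) + (16/11)·(-7−4)) = ½·(103/11 + 108/11 − 16) = 35/22, so the Z-coordinate is 1/11.

(9/11, 1/11, 1/11)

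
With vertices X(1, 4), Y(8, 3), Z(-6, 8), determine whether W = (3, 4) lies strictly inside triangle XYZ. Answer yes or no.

yes

Barycentric coordinates of W: (11/21, 8/21, 2/21).
The three coordinates are positive, positive, positive; a point is interior exactly when all three are positive.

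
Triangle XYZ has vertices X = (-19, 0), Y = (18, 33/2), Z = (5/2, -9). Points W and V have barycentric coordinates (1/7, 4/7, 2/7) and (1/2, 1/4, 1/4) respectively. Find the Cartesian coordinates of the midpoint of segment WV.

Barycentric coordinates of the midpoint are the average: (9/28, 23/56, 15/56).
Converting: (9/28)·X + (23/56)·Y + (15/56)·Z = (219/112, 489/112).

(219/112, 489/112)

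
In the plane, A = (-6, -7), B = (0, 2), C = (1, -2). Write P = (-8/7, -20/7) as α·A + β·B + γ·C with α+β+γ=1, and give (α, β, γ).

Signed area of the reference triangle: [ABC] = ½·((-6)·(2−(-2)) + 0·(-2−(-7)) + 1·(-7−2)) = ½·(-24 + 0 − 9) = -33/2.
[PBC] = ½·((-8/7)·(2−(-2)) + 0·(-2−(-20/7)) + 1·(-20/7−2)) = ½·(-32/7 + 0 − 34/7) = -33/7, so the A-coordinate is (-33/7)/(-33/2) = 2/7.
[APC] = ½·((-6)·(-20/7−(-2)) + (-8/7)·(-2−(-7)) + 1·(-7−(-20/7))) = ½·(36/7 − 40/7 − 29/7) = -33/14, so the B-coordinate is 1/7.
[ABP] = ½·((-6)·(2−(-20/7)) + 0·(-20/7−(-7)) + (-8/7)·(-7−2)) = ½·(-204/7 + 0 + 72/7) = -66/7, so the C-coordinate is 4/7.
Check: 2/7 + 1/7 + 4/7 = 1.

(2/7, 1/7, 4/7)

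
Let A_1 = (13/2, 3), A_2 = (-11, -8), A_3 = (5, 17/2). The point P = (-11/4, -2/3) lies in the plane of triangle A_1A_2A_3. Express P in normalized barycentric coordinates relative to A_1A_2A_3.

(1/6, 1/2, 1/3)

Signed area of the reference triangle: [A_1A_2A_3] = ½·((13/2)·(-8−(17/2)) + (-11)·(17/2−3) + 5·(3−(-8))) = ½·(-429/4 − 121/2 + 55) = -451/8.
[PA_2A_3] = ½·((-11/4)·(-8−(17/2)) + (-11)·(17/2−(-2/3)) + 5·(-2/3−(-8))) = ½·(363/8 − 605/6 + 110/3) = -451/48, so the A_1-coordinate is (-451/48)/(-451/8) = 1/6.
[A_1PA_3] = ½·((13/2)·(-2/3−(17/2)) + (-11/4)·(17/2−3) + 5·(3−(-2/3))) = ½·(-715/12 − 121/8 + 55/3) = -451/16, so the A_2-coordinate is 1/2.
[A_1A_2P] = ½·((13/2)·(-8−(-2/3)) + (-11)·(-2/3−3) + (-11/4)·(3−(-8))) = ½·(-143/3 + 121/3 − 121/4) = -451/24, so the A_3-coordinate is 1/3.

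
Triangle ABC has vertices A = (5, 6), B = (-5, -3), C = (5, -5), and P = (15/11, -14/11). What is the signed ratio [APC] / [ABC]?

[ABC] = ½·(5·(-3−(-5)) + (-5)·(-5−6) + 5·(6−(-3))) = ½·(10 + 55 + 45) = 55.
[APC] = ½·(5·(-14/11−(-5)) + (15/11)·(-5−6) + 5·(6−(-14/11))) = ½·(205/11 − 15 + 400/11) = 20, so the ratio is 20/55 = 4/11.

4/11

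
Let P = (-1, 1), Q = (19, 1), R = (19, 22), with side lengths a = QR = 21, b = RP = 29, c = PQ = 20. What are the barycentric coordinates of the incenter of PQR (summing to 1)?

The incenter has barycentric coordinates proportional to the opposite side lengths: (21 : 29 : 20).
Normalizing by 21+29+20 = 70 gives (3/10, 29/70, 2/7).

(3/10, 29/70, 2/7)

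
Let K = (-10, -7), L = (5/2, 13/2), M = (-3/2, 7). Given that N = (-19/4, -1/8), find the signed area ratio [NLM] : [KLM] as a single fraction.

[KLM] = ½·((-10)·(13/2−7) + (5/2)·(7−(-7)) + (-3/2)·(-7−(13/2))) = ½·(5 + 35 + 81/4) = 241/8.
[NLM] = ½·((-19/4)·(13/2−7) + (5/2)·(7−(-1/8)) + (-3/2)·(-1/8−(13/2))) = ½·(19/8 + 285/16 + 159/16) = 241/16, so the ratio is (241/16)/(241/8) = 1/2.

1/2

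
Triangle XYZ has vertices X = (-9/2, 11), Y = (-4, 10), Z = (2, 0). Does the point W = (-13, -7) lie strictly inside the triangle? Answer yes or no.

Barycentric coordinates of W: (-192, 421/2, -35/2).
The three coordinates are negative, positive, negative; a point is interior exactly when all three are positive.

no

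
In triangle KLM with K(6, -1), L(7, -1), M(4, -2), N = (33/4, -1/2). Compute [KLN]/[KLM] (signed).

-1/2

[KLM] = ½·(6·(-1−(-2)) + 7·(-2−(-1)) + 4·(-1−(-1))) = ½·(6 − 7 + 0) = -1/2.
[KLN] = ½·(6·(-1−(-1/2)) + 7·(-1/2−(-1)) + (33/4)·(-1−(-1))) = ½·(-3 + 7/2 + 0) = 1/4, so the ratio is (1/4)/(-1/2) = -1/2.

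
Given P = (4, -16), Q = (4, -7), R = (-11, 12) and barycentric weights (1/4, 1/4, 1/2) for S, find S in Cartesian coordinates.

(-7/2, 1/4)

S = (1/4)·P + (1/4)·Q + (1/2)·R.
x-coordinate: (1/4)·4 + (1/4)·4 + (1/2)·(-11) = -7/2.
y-coordinate: (1/4)·(-16) + (1/4)·(-7) + (1/2)·12 = 1/4.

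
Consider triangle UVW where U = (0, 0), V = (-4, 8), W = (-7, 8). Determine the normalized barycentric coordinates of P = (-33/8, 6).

(1/4, 3/8, 3/8)

Signed area of the reference triangle: [UVW] = ½·(0·(8−8) + (-4)·(8−0) + (-7)·(0−8)) = ½·(0 − 32 + 56) = 12.
[PVW] = ½·((-33/8)·(8−8) + (-4)·(8−6) + (-7)·(6−8)) = ½·(0 − 8 + 14) = 3, so the U-coordinate is 3/12 = 1/4.
[UPW] = ½·(0·(6−8) + (-33/8)·(8−0) + (-7)·(0−6)) = ½·(0 − 33 + 42) = 9/2, so the V-coordinate is 3/8.
[UVP] = ½·(0·(8−6) + (-4)·(6−0) + (-33/8)·(0−8)) = ½·(0 − 24 + 33) = 9/2, so the W-coordinate is 3/8.
Check: 1/4 + 3/8 + 3/8 = 1.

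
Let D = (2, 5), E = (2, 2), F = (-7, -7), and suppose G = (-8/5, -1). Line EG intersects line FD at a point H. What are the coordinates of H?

(-4, -3)

Barycentric coordinates of G with respect to DEF: (1/5, 2/5, 2/5).
On side FD the E-coordinate is zero; dropping G's E-weight 2/5 and renormalizing the remaining 2/5 : 1/5 gives weights 2/3, 1/3 on F, D.
H = (2/3)·(-7, -7) + (1/3)·(2, 5) = (-4, -3).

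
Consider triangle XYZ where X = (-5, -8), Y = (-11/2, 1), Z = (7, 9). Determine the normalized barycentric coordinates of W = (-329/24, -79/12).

(1/4, 17/12, -2/3)

Signed area of the reference triangle: [XYZ] = ½·((-5)·(1−9) + (-11/2)·(9−(-8)) + 7·(-8−1)) = ½·(40 − 187/2 − 63) = -233/4.
[WYZ] = ½·((-329/24)·(1−9) + (-11/2)·(9−(-79/12)) + 7·(-79/12−1)) = ½·(329/3 − 2057/24 − 637/12) = -233/16, so the X-coordinate is (-233/16)/(-233/4) = 1/4.
[XWZ] = ½·((-5)·(-79/12−9) + (-329/24)·(9−(-8)) + 7·(-8−(-79/12))) = ½·(935/12 − 5593/24 − 119/12) = -3961/48, so the Y-coordinate is 17/12.
[XYW] = ½·((-5)·(1−(-79/12)) + (-11/2)·(-79/12−(-8)) + (-329/24)·(-8−1)) = ½·(-455/12 − 187/24 + 987/8) = 233/6, so the Z-coordinate is -2/3.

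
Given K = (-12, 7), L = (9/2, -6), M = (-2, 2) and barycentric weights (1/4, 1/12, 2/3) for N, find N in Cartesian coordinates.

(-95/24, 31/12)

N = (1/4)·K + (1/12)·L + (2/3)·M.
x-coordinate: (1/4)·(-12) + (1/12)·(9/2) + (2/3)·(-2) = -95/24.
y-coordinate: (1/4)·7 + (1/12)·(-6) + (2/3)·2 = 31/12.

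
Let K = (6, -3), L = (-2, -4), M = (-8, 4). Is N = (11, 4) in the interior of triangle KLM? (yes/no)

Barycentric coordinates of N: (76/35, -19/10, 51/70).
The three coordinates are positive, negative, positive; a point is interior exactly when all three are positive.

no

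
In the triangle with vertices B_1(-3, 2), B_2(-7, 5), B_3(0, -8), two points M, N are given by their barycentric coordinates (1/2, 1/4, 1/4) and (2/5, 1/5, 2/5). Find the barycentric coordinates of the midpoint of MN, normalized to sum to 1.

(9/20, 9/40, 13/40)

Since both coordinate triples sum to 1, the midpoint's barycentrics are the componentwise average.
(1/2+2/5)/2 = 9/20; similarly 9/40 and 13/40.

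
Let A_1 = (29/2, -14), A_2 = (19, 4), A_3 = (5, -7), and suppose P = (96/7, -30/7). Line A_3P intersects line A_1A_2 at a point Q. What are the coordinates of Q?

Barycentric coordinates of P with respect to A_1A_2A_3: (2/7, 3/7, 2/7).
On side A_1A_2 the A_3-coordinate is zero; dropping P's A_3-weight 2/7 and renormalizing the remaining 2/7 : 3/7 gives weights 2/5, 3/5 on A_1, A_2.
Q = (2/5)·(29/2, -14) + (3/5)·(19, 4) = (86/5, -16/5).

(86/5, -16/5)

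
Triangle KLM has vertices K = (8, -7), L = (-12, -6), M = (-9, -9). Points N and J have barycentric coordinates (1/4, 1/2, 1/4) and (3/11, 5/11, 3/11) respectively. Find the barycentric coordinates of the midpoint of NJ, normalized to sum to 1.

(23/88, 21/44, 23/88)

Since both coordinate triples sum to 1, the midpoint's barycentrics are the componentwise average.
(1/4+3/11)/2 = 23/88; similarly 21/44 and 23/88.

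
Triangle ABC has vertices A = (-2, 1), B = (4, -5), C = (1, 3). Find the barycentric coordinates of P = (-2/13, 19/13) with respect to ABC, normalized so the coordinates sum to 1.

Signed area of the reference triangle: [ABC] = ½·((-2)·(-5−3) + 4·(3−1) + 1·(1−(-5))) = ½·(16 + 8 + 6) = 15.
[PBC] = ½·((-2/13)·(-5−3) + 4·(3−(19/13)) + 1·(19/13−(-5))) = ½·(16/13 + 80/13 + 84/13) = 90/13, so the A-coordinate is (90/13)/15 = 6/13.
[APC] = ½·((-2)·(19/13−3) + (-2/13)·(3−1) + 1·(1−(19/13))) = ½·(40/13 − 4/13 − 6/13) = 15/13, so the B-coordinate is 1/13.
[ABP] = ½·((-2)·(-5−(19/13)) + 4·(19/13−1) + (-2/13)·(1−(-5))) = ½·(168/13 + 24/13 − 12/13) = 90/13, so the C-coordinate is 6/13.
Check: 6/13 + 1/13 + 6/13 = 1.

(6/13, 1/13, 6/13)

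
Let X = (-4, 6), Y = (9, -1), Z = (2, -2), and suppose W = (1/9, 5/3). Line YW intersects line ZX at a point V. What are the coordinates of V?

(-1, 2)

Barycentric coordinates of W with respect to XYZ: (4/9, 1/9, 4/9).
On side ZX the Y-coordinate is zero; dropping W's Y-weight 1/9 and renormalizing the remaining 4/9 : 4/9 gives weights 1/2, 1/2 on Z, X.
V = (1/2)·(2, -2) + (1/2)·(-4, 6) = (-1, 2).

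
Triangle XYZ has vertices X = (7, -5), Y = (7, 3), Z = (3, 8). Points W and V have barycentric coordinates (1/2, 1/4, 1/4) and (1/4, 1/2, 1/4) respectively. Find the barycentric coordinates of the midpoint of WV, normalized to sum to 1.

Since both coordinate triples sum to 1, the midpoint's barycentrics are the componentwise average.
(1/2+1/4)/2 = 3/8; similarly 3/8 and 1/4.

(3/8, 3/8, 1/4)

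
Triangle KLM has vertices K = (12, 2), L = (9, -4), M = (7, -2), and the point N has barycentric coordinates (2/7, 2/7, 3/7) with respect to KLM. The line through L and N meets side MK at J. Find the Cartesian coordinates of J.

Line LN meets MK where the L-coordinate vanishes; zeroing N's L-weight and renormalizing leaves M, K-weights 3/7 : 2/7 → (3/5, 2/5).
So J = (3/5)·M + (2/5)·K = (9, -2/5).

(9, -2/5)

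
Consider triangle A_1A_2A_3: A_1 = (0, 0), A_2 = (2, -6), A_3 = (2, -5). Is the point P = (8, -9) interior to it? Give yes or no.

no

Barycentric coordinates of P: (-3, -11, 15).
The three coordinates are negative, negative, positive; a point is interior exactly when all three are positive.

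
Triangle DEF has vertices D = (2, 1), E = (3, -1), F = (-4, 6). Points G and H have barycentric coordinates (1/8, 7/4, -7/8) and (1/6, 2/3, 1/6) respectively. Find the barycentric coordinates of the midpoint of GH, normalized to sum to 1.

(7/48, 29/24, -17/48)

Since both coordinate triples sum to 1, the midpoint's barycentrics are the componentwise average.
(1/8+1/6)/2 = 7/48; similarly 29/24 and -17/48.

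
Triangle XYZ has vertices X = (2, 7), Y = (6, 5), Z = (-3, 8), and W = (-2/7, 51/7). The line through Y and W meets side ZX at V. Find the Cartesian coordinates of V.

Barycentric coordinates of W with respect to XYZ: (2/7, 1/7, 4/7).
On side ZX the Y-coordinate is zero; dropping W's Y-weight 1/7 and renormalizing the remaining 4/7 : 2/7 gives weights 2/3, 1/3 on Z, X.
V = (2/3)·(-3, 8) + (1/3)·(2, 7) = (-4/3, 23/3).

(-4/3, 23/3)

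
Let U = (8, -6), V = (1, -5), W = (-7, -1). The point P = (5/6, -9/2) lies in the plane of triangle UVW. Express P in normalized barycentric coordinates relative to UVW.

Signed area of the reference triangle: [UVW] = ½·(8·(-5−(-1)) + 1·(-1−(-6)) + (-7)·(-6−(-5))) = ½·(-32 + 5 + 7) = -10.
[PVW] = ½·((5/6)·(-5−(-1)) + 1·(-1−(-9/2)) + (-7)·(-9/2−(-5))) = ½·(-10/3 + 7/2 − 7/2) = -5/3, so the U-coordinate is (-5/3)/(-10) = 1/6.
[UPW] = ½·(8·(-9/2−(-1)) + (5/6)·(-1−(-6)) + (-7)·(-6−(-9/2))) = ½·(-28 + 25/6 + 21/2) = -20/3, so the V-coordinate is 2/3.
[UVP] = ½·(8·(-5−(-9/2)) + 1·(-9/2−(-6)) + (5/6)·(-6−(-5))) = ½·(-4 + 3/2 − 5/6) = -5/3, so the W-coordinate is 1/6.
Check: 1/6 + 2/3 + 1/6 = 1.

(1/6, 2/3, 1/6)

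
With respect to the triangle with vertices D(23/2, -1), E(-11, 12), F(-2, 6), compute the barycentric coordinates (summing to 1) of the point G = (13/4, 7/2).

Signed area of the reference triangle: [DEF] = ½·((23/2)·(12−6) + (-11)·(6−(-1)) + (-2)·(-1−12)) = ½·(69 − 77 + 26) = 9.
[GEF] = ½·((13/4)·(12−6) + (-11)·(6−(7/2)) + (-2)·(7/2−12)) = ½·(39/2 − 55/2 + 17) = 9/2, so the D-coordinate is (9/2)/9 = 1/2.
[DGF] = ½·((23/2)·(7/2−6) + (13/4)·(6−(-1)) + (-2)·(-1−(7/2))) = ½·(-115/4 + 91/4 + 9) = 3/2, so the E-coordinate is 1/6.
[DEG] = ½·((23/2)·(12−(7/2)) + (-11)·(7/2−(-1)) + (13/4)·(-1−12)) = ½·(391/4 − 99/2 − 169/4) = 3, so the F-coordinate is 1/3.
Check: 1/2 + 1/6 + 1/3 = 1.

(1/2, 1/6, 1/3)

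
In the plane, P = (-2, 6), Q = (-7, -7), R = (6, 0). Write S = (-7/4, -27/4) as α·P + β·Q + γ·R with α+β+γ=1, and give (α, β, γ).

Signed area of the reference triangle: [PQR] = ½·((-2)·(-7−0) + (-7)·(0−6) + 6·(6−(-7))) = ½·(14 + 42 + 78) = 67.
[SQR] = ½·((-7/4)·(-7−0) + (-7)·(0−(-27/4)) + 6·(-27/4−(-7))) = ½·(49/4 − 189/4 + 3/2) = -67/4, so the P-coordinate is (-67/4)/67 = -1/4.
[PSR] = ½·((-2)·(-27/4−0) + (-7/4)·(0−6) + 6·(6−(-27/4))) = ½·(27/2 + 21/2 + 153/2) = 201/4, so the Q-coordinate is 3/4.
[PQS] = ½·((-2)·(-7−(-27/4)) + (-7)·(-27/4−6) + (-7/4)·(6−(-7))) = ½·(1/2 + 357/4 − 91/4) = 67/2, so the R-coordinate is 1/2.

(-1/4, 3/4, 1/2)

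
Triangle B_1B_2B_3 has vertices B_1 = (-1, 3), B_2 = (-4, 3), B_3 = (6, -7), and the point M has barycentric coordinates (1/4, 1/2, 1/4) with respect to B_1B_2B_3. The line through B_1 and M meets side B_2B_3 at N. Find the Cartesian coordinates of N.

(-2/3, -1/3)

Line B_1M meets B_2B_3 where the B_1-coordinate vanishes; zeroing M's B_1-weight and renormalizing leaves B_2, B_3-weights 1/2 : 1/4 → (2/3, 1/3).
So N = (2/3)·B_2 + (1/3)·B_3 = (-2/3, -1/3).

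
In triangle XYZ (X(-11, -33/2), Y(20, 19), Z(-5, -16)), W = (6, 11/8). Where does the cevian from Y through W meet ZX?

Barycentric coordinates of W with respect to XYZ: (1/4, 1/2, 1/4).
On side ZX the Y-coordinate is zero; dropping W's Y-weight 1/2 and renormalizing the remaining 1/4 : 1/4 gives weights 1/2, 1/2 on Z, X.
V = (1/2)·(-5, -16) + (1/2)·(-11, -33/2) = (-8, -65/4).

(-8, -65/4)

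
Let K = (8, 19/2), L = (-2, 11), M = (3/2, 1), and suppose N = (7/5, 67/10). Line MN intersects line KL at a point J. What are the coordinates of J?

Barycentric coordinates of N with respect to KLM: (1/5, 2/5, 2/5).
On side KL the M-coordinate is zero; dropping N's M-weight 2/5 and renormalizing the remaining 1/5 : 2/5 gives weights 1/3, 2/3 on K, L.
J = (1/3)·(8, 19/2) + (2/3)·(-2, 11) = (4/3, 21/2).

(4/3, 21/2)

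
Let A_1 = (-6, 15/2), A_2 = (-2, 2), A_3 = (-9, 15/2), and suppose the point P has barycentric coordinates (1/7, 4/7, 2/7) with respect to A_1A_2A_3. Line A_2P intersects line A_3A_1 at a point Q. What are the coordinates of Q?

(-8, 15/2)

Line A_2P meets A_3A_1 where the A_2-coordinate vanishes; zeroing P's A_2-weight and renormalizing leaves A_3, A_1-weights 2/7 : 1/7 → (2/3, 1/3).
So Q = (2/3)·A_3 + (1/3)·A_1 = (-8, 15/2).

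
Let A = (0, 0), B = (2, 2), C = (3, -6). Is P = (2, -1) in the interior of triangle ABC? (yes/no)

yes

Barycentric coordinates of P: (1/6, 1/2, 1/3).
The three coordinates are positive, positive, positive; a point is interior exactly when all three are positive.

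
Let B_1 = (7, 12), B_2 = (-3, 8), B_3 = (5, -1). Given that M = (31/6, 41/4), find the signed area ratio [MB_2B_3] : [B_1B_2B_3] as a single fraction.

3/4

[B_1B_2B_3] = ½·(7·(8−(-1)) + (-3)·(-1−12) + 5·(12−8)) = ½·(63 + 39 + 20) = 61.
[MB_2B_3] = ½·((31/6)·(8−(-1)) + (-3)·(-1−(41/4)) + 5·(41/4−8)) = ½·(93/2 + 135/4 + 45/4) = 183/4, so the ratio is (183/4)/61 = 3/4.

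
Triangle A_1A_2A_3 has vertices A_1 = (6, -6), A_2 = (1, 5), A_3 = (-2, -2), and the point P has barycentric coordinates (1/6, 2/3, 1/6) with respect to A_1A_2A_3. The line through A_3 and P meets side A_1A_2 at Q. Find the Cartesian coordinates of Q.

(2, 14/5)

Line A_3P meets A_1A_2 where the A_3-coordinate vanishes; zeroing P's A_3-weight and renormalizing leaves A_1, A_2-weights 1/6 : 2/3 → (1/5, 4/5).
So Q = (1/5)·A_1 + (4/5)·A_2 = (2, 14/5).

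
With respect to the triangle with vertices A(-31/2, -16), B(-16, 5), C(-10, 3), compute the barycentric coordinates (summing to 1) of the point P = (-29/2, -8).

(3/5, 1/5, 1/5)

Signed area of the reference triangle: [ABC] = ½·((-31/2)·(5−3) + (-16)·(3−(-16)) + (-10)·(-16−5)) = ½·(-31 − 304 + 210) = -125/2.
[PBC] = ½·((-29/2)·(5−3) + (-16)·(3−(-8)) + (-10)·(-8−5)) = ½·(-29 − 176 + 130) = -75/2, so the A-coordinate is (-75/2)/(-125/2) = 3/5.
[APC] = ½·((-31/2)·(-8−3) + (-29/2)·(3−(-16)) + (-10)·(-16−(-8))) = ½·(341/2 − 551/2 + 80) = -25/2, so the B-coordinate is 1/5.
[ABP] = ½·((-31/2)·(5−(-8)) + (-16)·(-8−(-16)) + (-29/2)·(-16−5)) = ½·(-403/2 − 128 + 609/2) = -25/2, so the C-coordinate is 1/5.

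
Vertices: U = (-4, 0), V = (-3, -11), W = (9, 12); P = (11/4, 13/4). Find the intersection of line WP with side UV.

Barycentric coordinates of P with respect to UVW: (1/4, 1/4, 1/2).
On side UV the W-coordinate is zero; dropping P's W-weight 1/2 and renormalizing the remaining 1/4 : 1/4 gives weights 1/2, 1/2 on U, V.
Q = (1/2)·(-4, 0) + (1/2)·(-3, -11) = (-7/2, -11/2).

(-7/2, -11/2)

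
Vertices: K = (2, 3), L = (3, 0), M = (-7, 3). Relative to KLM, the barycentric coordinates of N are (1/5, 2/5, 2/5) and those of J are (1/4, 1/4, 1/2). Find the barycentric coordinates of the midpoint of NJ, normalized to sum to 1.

(9/40, 13/40, 9/20)

Since both coordinate triples sum to 1, the midpoint's barycentrics are the componentwise average.
(1/5+1/4)/2 = 9/40; similarly 13/40 and 9/20.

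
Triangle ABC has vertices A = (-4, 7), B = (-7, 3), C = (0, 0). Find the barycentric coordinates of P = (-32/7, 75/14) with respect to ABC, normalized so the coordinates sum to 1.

Signed area of the reference triangle: [ABC] = ½·((-4)·(3−0) + (-7)·(0−7) + 0·(7−3)) = ½·(-12 + 49 + 0) = 37/2.
[PBC] = ½·((-32/7)·(3−0) + (-7)·(0−(75/14)) + 0·(75/14−3)) = ½·(-96/7 + 75/2 + 0) = 333/28, so the A-coordinate is (333/28)/(37/2) = 9/14.
[APC] = ½·((-4)·(75/14−0) + (-32/7)·(0−7) + 0·(7−(75/14))) = ½·(-150/7 + 32 + 0) = 37/7, so the B-coordinate is 2/7.
[ABP] = ½·((-4)·(3−(75/14)) + (-7)·(75/14−7) + (-32/7)·(7−3)) = ½·(66/7 + 23/2 − 128/7) = 37/28, so the C-coordinate is 1/14.

(9/14, 2/7, 1/14)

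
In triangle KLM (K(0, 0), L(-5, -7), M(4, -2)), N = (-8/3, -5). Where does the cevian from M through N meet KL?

Barycentric coordinates of N with respect to KLM: (1/6, 2/3, 1/6).
On side KL the M-coordinate is zero; dropping N's M-weight 1/6 and renormalizing the remaining 1/6 : 2/3 gives weights 1/5, 4/5 on K, L.
J = (1/5)·(0, 0) + (4/5)·(-5, -7) = (-4, -28/5).

(-4, -28/5)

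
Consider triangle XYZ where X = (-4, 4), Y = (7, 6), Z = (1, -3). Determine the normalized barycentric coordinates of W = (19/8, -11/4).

(-1/8, 1/8, 1)

Signed area of the reference triangle: [XYZ] = ½·((-4)·(6−(-3)) + 7·(-3−4) + 1·(4−6)) = ½·(-36 − 49 − 2) = -87/2.
[WYZ] = ½·((19/8)·(6−(-3)) + 7·(-3−(-11/4)) + 1·(-11/4−6)) = ½·(171/8 − 7/4 − 35/4) = 87/16, so the X-coordinate is (87/16)/(-87/2) = -1/8.
[XWZ] = ½·((-4)·(-11/4−(-3)) + (19/8)·(-3−4) + 1·(4−(-11/4))) = ½·(-1 − 133/8 + 27/4) = -87/16, so the Y-coordinate is 1/8.
[XYW] = ½·((-4)·(6−(-11/4)) + 7·(-11/4−4) + (19/8)·(4−6)) = ½·(-35 − 189/4 − 19/4) = -87/2, so the Z-coordinate is 1.
Check: -1/8 + 1/8 + 1 = 1.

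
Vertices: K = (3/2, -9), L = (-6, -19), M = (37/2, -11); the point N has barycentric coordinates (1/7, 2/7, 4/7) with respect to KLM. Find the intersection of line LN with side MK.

(151/10, -53/5)

Line LN meets MK where the L-coordinate vanishes; zeroing N's L-weight and renormalizing leaves M, K-weights 4/7 : 1/7 → (4/5, 1/5).
So J = (4/5)·M + (1/5)·K = (151/10, -53/5).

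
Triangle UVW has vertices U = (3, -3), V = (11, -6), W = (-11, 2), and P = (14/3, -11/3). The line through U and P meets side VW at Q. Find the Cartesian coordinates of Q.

(11/2, -4)

Barycentric coordinates of P with respect to UVW: (1/3, 1/2, 1/6).
On side VW the U-coordinate is zero; dropping P's U-weight 1/3 and renormalizing the remaining 1/2 : 1/6 gives weights 3/4, 1/4 on V, W.
Q = (3/4)·(11, -6) + (1/4)·(-11, 2) = (11/2, -4).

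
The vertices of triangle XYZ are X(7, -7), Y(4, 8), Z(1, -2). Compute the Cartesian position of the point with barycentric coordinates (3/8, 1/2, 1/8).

W = (3/8)·X + (1/2)·Y + (1/8)·Z.
x-coordinate: (3/8)·7 + (1/2)·4 + (1/8)·1 = 19/4.
y-coordinate: (3/8)·(-7) + (1/2)·8 + (1/8)·(-2) = 9/8.

(19/4, 9/8)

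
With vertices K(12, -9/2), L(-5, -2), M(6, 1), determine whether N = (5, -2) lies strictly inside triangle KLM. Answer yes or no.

yes

Barycentric coordinates of N: (60/157, 47/157, 50/157).
The three coordinates are positive, positive, positive; a point is interior exactly when all three are positive.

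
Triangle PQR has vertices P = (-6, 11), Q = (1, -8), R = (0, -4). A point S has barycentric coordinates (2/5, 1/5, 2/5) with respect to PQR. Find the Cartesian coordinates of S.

S = (2/5)·P + (1/5)·Q + (2/5)·R.
x-coordinate: (2/5)·(-6) + (1/5)·1 + (2/5)·0 = -11/5.
y-coordinate: (2/5)·11 + (1/5)·(-8) + (2/5)·(-4) = 6/5.

(-11/5, 6/5)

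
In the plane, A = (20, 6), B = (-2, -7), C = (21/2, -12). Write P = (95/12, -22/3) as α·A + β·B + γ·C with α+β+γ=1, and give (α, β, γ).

(1/6, 1/3, 1/2)

Signed area of the reference triangle: [ABC] = ½·(20·(-7−(-12)) + (-2)·(-12−6) + (21/2)·(6−(-7))) = ½·(100 + 36 + 273/2) = 545/4.
[PBC] = ½·((95/12)·(-7−(-12)) + (-2)·(-12−(-22/3)) + (21/2)·(-22/3−(-7))) = ½·(475/12 + 28/3 − 7/2) = 545/24, so the A-coordinate is (545/24)/(545/4) = 1/6.
[APC] = ½·(20·(-22/3−(-12)) + (95/12)·(-12−6) + (21/2)·(6−(-22/3))) = ½·(280/3 − 285/2 + 140) = 545/12, so the B-coordinate is 1/3.
[ABP] = ½·(20·(-7−(-22/3)) + (-2)·(-22/3−6) + (95/12)·(6−(-7))) = ½·(20/3 + 80/3 + 1235/12) = 545/8, so the C-coordinate is 1/2.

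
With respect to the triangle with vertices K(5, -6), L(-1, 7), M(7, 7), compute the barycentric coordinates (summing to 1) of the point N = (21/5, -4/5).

(3/5, 1/5, 1/5)

Signed area of the reference triangle: [KLM] = ½·(5·(7−7) + (-1)·(7−(-6)) + 7·(-6−7)) = ½·(0 − 13 − 91) = -52.
[NLM] = ½·((21/5)·(7−7) + (-1)·(7−(-4/5)) + 7·(-4/5−7)) = ½·(0 − 39/5 − 273/5) = -156/5, so the K-coordinate is (-156/5)/(-52) = 3/5.
[KNM] = ½·(5·(-4/5−7) + (21/5)·(7−(-6)) + 7·(-6−(-4/5))) = ½·(-39 + 273/5 − 182/5) = -52/5, so the L-coordinate is 1/5.
[KLN] = ½·(5·(7−(-4/5)) + (-1)·(-4/5−(-6)) + (21/5)·(-6−7)) = ½·(39 − 26/5 − 273/5) = -52/5, so the M-coordinate is 1/5.
Check: 3/5 + 1/5 + 1/5 = 1.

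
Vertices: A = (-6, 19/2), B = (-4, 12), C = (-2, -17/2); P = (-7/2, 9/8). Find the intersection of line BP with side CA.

Barycentric coordinates of P with respect to ABC: (1/4, 1/4, 1/2).
On side CA the B-coordinate is zero; dropping P's B-weight 1/4 and renormalizing the remaining 1/2 : 1/4 gives weights 2/3, 1/3 on C, A.
Q = (2/3)·(-2, -17/2) + (1/3)·(-6, 19/2) = (-10/3, -5/2).

(-10/3, -5/2)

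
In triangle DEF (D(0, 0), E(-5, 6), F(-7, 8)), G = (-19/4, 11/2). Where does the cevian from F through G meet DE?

(-5/2, 3)

Barycentric coordinates of G with respect to DEF: (1/4, 1/4, 1/2).
On side DE the F-coordinate is zero; dropping G's F-weight 1/2 and renormalizing the remaining 1/4 : 1/4 gives weights 1/2, 1/2 on D, E.
H = (1/2)·(0, 0) + (1/2)·(-5, 6) = (-5/2, 3).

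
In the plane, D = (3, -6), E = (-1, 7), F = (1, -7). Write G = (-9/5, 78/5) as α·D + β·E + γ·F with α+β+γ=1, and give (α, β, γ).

(1/5, 8/5, -4/5)

Signed area of the reference triangle: [DEF] = ½·(3·(7−(-7)) + (-1)·(-7−(-6)) + 1·(-6−7)) = ½·(42 + 1 − 13) = 15.
[GEF] = ½·((-9/5)·(7−(-7)) + (-1)·(-7−(78/5)) + 1·(78/5−7)) = ½·(-126/5 + 113/5 + 43/5) = 3, so the D-coordinate is 3/15 = 1/5.
[DGF] = ½·(3·(78/5−(-7)) + (-9/5)·(-7−(-6)) + 1·(-6−(78/5))) = ½·(339/5 + 9/5 − 108/5) = 24, so the E-coordinate is 8/5.
[DEG] = ½·(3·(7−(78/5)) + (-1)·(78/5−(-6)) + (-9/5)·(-6−7)) = ½·(-129/5 − 108/5 + 117/5) = -12, so the F-coordinate is -4/5.
Check: 1/5 + 8/5 − 4/5 = 1.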